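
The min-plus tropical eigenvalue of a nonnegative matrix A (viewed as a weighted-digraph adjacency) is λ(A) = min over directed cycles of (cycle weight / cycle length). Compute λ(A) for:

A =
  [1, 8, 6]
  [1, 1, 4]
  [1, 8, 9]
λ(A) = 1

Enumerate directed cycles and compute their means (weight / length). Sample:
  cycle 0 → 0: weight = 1, length = 1, mean = 1/1 ≈ 1.000
  cycle 1 → 1: weight = 1, length = 1, mean = 1/1 ≈ 1.000
  cycle 2 → 2: weight = 9, length = 1, mean = 9/1 ≈ 9.000
  cycle 0 → 1 → 0: weight = 9, length = 2, mean = 9/2 ≈ 4.500
  cycle 0 → 2 → 0: weight = 7, length = 2, mean = 7/2 ≈ 3.500
  cycle 1 → 0 → 1: weight = 9, length = 2, mean = 9/2 ≈ 4.500
Minimum mean = 1.000, attained e.g. along the cycle 0 → 0 with weight 1 and length 1. So λ(A) = 1/1 = 1.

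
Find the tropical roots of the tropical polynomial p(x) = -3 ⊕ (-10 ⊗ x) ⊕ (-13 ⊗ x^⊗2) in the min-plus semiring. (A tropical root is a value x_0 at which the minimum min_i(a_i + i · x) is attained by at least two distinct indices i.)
Roots: {3, 7}

Each tropical root is a break point of the lower envelope of the lines y = a_i + i · x (there are 3 lines, with slopes 0, 1, ..., 2). Only the lines that attain the minimum somewhere contribute to roots; other lines are dominated. Here the surviving (envelope) indices are i = 2, i = 1, i = 0.
Intersections between consecutive envelope lines give the roots: for adjacent envelope indices i < j the intersection is x = (a_i − a_j) / (j − i). Reading off the sorted break points: {3, 7}.
Verification: at each break x_0, at least two indices attain the minimum of min_i(a_i + i · x_0).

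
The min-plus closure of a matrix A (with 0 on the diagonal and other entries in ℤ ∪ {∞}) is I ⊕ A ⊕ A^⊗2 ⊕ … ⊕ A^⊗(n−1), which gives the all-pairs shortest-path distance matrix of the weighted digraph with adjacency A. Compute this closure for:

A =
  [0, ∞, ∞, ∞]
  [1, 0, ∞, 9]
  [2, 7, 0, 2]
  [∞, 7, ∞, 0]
Closure =
  [0, ∞, ∞, ∞]
  [1, 0, ∞, 9]
  [2, 7, 0, 2]
  [8, 7, ∞, 0]

This is the Floyd-Warshall all-pairs shortest-path computation. For each intermediate vertex k = 0, 1, …, 3, update dist[i][j] ← min(dist[i][j], dist[i][k] + dist[k][j]). The final matrix gives, for each (i, j), the minimum total weight of any directed path from i to j (possibly empty when i = j).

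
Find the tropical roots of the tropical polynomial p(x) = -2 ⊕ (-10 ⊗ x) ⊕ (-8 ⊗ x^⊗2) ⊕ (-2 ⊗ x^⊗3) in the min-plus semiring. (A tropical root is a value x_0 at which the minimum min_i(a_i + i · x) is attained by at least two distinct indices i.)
Roots: {-6, -2, 8}

Each tropical root is a break point of the lower envelope of the lines y = a_i + i · x (there are 4 lines, with slopes 0, 1, ..., 3). Only the lines that attain the minimum somewhere contribute to roots; other lines are dominated. Here the surviving (envelope) indices are i = 3, i = 2, i = 1, i = 0.
Intersections between consecutive envelope lines give the roots: for adjacent envelope indices i < j the intersection is x = (a_i − a_j) / (j − i). Reading off the sorted break points: {-6, -2, 8}.
Verification: at each break x_0, at least two indices attain the minimum of min_i(a_i + i · x_0).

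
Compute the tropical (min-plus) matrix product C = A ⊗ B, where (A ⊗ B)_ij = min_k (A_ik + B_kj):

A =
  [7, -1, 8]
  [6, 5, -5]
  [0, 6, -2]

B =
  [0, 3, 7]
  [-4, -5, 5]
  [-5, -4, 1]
A ⊗ B =
  [-5, -6, 4]
  [-10, -9, -4]
  [-7, -6, -1]

Apply the min-plus product entry-by-entry:
  C[0][0] = min over k of (A[0][0] + B[0][0] = 7 + 0 = 7, A[0][1] + B[1][0] = -1 + -4 = -5, A[0][2] + B[2][0] = 8 + -5 = 3) = -5 (attained at k = 1)
  C[0][1] = min over k of (A[0][0] + B[0][1] = 7 + 3 = 10, A[0][1] + B[1][1] = -1 + -5 = -6, A[0][2] + B[2][1] = 8 + -4 = 4) = -6 (attained at k = 1)
  C[0][2] = min over k of (A[0][0] + B[0][2] = 7 + 7 = 14, A[0][1] + B[1][2] = -1 + 5 = 4, A[0][2] + B[2][2] = 8 + 1 = 9) = 4 (attained at k = 1)
  C[1][0] = min over k of (A[1][0] + B[0][0] = 6 + 0 = 6, A[1][1] + B[1][0] = 5 + -4 = 1, A[1][2] + B[2][0] = -5 + -5 = -10) = -10 (attained at k = 2)
  C[1][1] = min over k of (A[1][0] + B[0][1] = 6 + 3 = 9, A[1][1] + B[1][1] = 5 + -5 = 0, A[1][2] + B[2][1] = -5 + -4 = -9) = -9 (attained at k = 2)
  C[1][2] = min over k of (A[1][0] + B[0][2] = 6 + 7 = 13, A[1][1] + B[1][2] = 5 + 5 = 10, A[1][2] + B[2][2] = -5 + 1 = -4) = -4 (attained at k = 2)
  C[2][0] = min over k of (A[2][0] + B[0][0] = 0 + 0 = 0, A[2][1] + B[1][0] = 6 + -4 = 2, A[2][2] + B[2][0] = -2 + -5 = -7) = -7 (attained at k = 2)
  C[2][1] = min over k of (A[2][0] + B[0][1] = 0 + 3 = 3, A[2][1] + B[1][1] = 6 + -5 = 1, A[2][2] + B[2][1] = -2 + -4 = -6) = -6 (attained at k = 2)
  C[2][2] = min over k of (A[2][0] + B[0][2] = 0 + 7 = 7, A[2][1] + B[1][2] = 6 + 5 = 11, A[2][2] + B[2][2] = -2 + 1 = -1) = -1 (attained at k = 2)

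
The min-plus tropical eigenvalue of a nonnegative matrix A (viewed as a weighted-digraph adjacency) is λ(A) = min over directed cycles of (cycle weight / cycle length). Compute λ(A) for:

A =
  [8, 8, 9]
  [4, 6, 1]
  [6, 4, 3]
λ(A) = 5/2

Enumerate directed cycles and compute their means (weight / length). Sample:
  cycle 0 → 0: weight = 8, length = 1, mean = 8/1 ≈ 8.000
  cycle 1 → 1: weight = 6, length = 1, mean = 6/1 ≈ 6.000
  cycle 2 → 2: weight = 3, length = 1, mean = 3/1 ≈ 3.000
  cycle 0 → 1 → 0: weight = 12, length = 2, mean = 12/2 ≈ 6.000
  cycle 0 → 2 → 0: weight = 15, length = 2, mean = 15/2 ≈ 7.500
  cycle 1 → 0 → 1: weight = 12, length = 2, mean = 12/2 ≈ 6.000
Minimum mean = 2.500, attained e.g. along the cycle 1 → 2 → 1 with weight 5 and length 2. So λ(A) = 5/2 = 5/2.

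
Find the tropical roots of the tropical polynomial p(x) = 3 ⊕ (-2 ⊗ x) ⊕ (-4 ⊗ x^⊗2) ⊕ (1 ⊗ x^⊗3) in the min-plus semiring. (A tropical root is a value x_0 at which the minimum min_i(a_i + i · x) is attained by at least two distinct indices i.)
Roots: {-5, 2, 5}

Each tropical root is a break point of the lower envelope of the lines y = a_i + i · x (there are 4 lines, with slopes 0, 1, ..., 3). Only the lines that attain the minimum somewhere contribute to roots; other lines are dominated. Here the surviving (envelope) indices are i = 3, i = 2, i = 1, i = 0.
Intersections between consecutive envelope lines give the roots: for adjacent envelope indices i < j the intersection is x = (a_i − a_j) / (j − i). Reading off the sorted break points: {-5, 2, 5}.
Verification: at each break x_0, at least two indices attain the minimum of min_i(a_i + i · x_0).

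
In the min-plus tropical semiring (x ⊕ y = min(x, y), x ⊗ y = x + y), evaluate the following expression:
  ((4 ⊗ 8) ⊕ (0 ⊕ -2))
((4 ⊗ 8) ⊕ (0 ⊕ -2)) = -2

Expand innermost to outermost. Recall ⊕ takes the minimum of its arguments and ⊗ takes their sum. Working out the expression ((4 ⊗ 8) ⊕ (0 ⊕ -2)) gives -2.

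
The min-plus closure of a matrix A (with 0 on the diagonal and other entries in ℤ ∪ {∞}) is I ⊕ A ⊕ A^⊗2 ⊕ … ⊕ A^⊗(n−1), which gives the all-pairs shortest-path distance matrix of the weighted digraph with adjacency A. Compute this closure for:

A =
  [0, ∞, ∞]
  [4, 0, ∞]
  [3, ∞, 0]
Closure =
  [0, ∞, ∞]
  [4, 0, ∞]
  [3, ∞, 0]

This is the Floyd-Warshall all-pairs shortest-path computation. For each intermediate vertex k = 0, 1, …, 2, update dist[i][j] ← min(dist[i][j], dist[i][k] + dist[k][j]). The final matrix gives, for each (i, j), the minimum total weight of any directed path from i to j (possibly empty when i = j).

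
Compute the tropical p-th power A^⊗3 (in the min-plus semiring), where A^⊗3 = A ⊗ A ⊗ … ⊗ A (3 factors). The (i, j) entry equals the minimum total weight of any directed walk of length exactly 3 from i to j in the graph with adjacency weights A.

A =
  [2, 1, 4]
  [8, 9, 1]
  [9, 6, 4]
A^⊗3 =
  [6, 5, 4]
  [12, 11, 8]
  [13, 12, 11]

Each entry (A^⊗3)_ij equals the minimum over all length-3 walks i = v_0 → v_1 → … → v_3 = j of Σ_t A[v_t][v_{t+1}]. For example, for (i, j) = (0, 2) we minimise over 9 possible intermediate vertex sequences; the minimum is 4, attained along the walk 0 → 0 → 1 → 2.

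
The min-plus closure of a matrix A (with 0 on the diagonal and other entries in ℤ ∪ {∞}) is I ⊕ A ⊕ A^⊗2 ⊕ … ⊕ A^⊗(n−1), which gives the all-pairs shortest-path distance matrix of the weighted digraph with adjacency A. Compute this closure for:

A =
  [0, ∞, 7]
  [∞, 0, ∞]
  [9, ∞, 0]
Closure =
  [0, ∞, 7]
  [∞, 0, ∞]
  [9, ∞, 0]

This is the Floyd-Warshall all-pairs shortest-path computation. For each intermediate vertex k = 0, 1, …, 2, update dist[i][j] ← min(dist[i][j], dist[i][k] + dist[k][j]). The final matrix gives, for each (i, j), the minimum total weight of any directed path from i to j (possibly empty when i = j).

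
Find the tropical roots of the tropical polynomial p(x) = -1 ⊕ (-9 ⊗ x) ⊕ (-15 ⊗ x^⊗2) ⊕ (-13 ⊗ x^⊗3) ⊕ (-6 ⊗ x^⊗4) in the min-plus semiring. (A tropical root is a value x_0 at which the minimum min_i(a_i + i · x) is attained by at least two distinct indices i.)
Roots: {-7, -2, 6, 8}

Each tropical root is a break point of the lower envelope of the lines y = a_i + i · x (there are 5 lines, with slopes 0, 1, ..., 4). Only the lines that attain the minimum somewhere contribute to roots; other lines are dominated. Here the surviving (envelope) indices are i = 4, i = 3, i = 2, i = 1, i = 0.
Intersections between consecutive envelope lines give the roots: for adjacent envelope indices i < j the intersection is x = (a_i − a_j) / (j − i). Reading off the sorted break points: {-7, -2, 6, 8}.
Verification: at each break x_0, at least two indices attain the minimum of min_i(a_i + i · x_0).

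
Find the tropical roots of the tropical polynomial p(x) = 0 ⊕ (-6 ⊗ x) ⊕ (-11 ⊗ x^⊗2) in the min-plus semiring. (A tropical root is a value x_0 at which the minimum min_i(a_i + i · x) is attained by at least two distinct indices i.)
Roots: {5, 6}

Each tropical root is a break point of the lower envelope of the lines y = a_i + i · x (there are 3 lines, with slopes 0, 1, ..., 2). Only the lines that attain the minimum somewhere contribute to roots; other lines are dominated. Here the surviving (envelope) indices are i = 2, i = 1, i = 0.
Intersections between consecutive envelope lines give the roots: for adjacent envelope indices i < j the intersection is x = (a_i − a_j) / (j − i). Reading off the sorted break points: {5, 6}.
Verification: at each break x_0, at least two indices attain the minimum of min_i(a_i + i · x_0).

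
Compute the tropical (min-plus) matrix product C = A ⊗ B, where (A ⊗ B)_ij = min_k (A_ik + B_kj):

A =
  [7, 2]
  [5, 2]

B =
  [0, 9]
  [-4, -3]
A ⊗ B =
  [-2, -1]
  [-2, -1]

Apply the min-plus product entry-by-entry:
  C[0][0] = min over k of (A[0][0] + B[0][0] = 7 + 0 = 7, A[0][1] + B[1][0] = 2 + -4 = -2) = -2 (attained at k = 1)
  C[0][1] = min over k of (A[0][0] + B[0][1] = 7 + 9 = 16, A[0][1] + B[1][1] = 2 + -3 = -1) = -1 (attained at k = 1)
  C[1][0] = min over k of (A[1][0] + B[0][0] = 5 + 0 = 5, A[1][1] + B[1][0] = 2 + -4 = -2) = -2 (attained at k = 1)
  C[1][1] = min over k of (A[1][0] + B[0][1] = 5 + 9 = 14, A[1][1] + B[1][1] = 2 + -3 = -1) = -1 (attained at k = 1)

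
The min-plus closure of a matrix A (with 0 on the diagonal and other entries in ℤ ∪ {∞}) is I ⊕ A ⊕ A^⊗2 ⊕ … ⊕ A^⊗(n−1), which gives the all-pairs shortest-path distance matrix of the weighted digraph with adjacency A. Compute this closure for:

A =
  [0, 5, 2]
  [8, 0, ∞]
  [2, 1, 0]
Closure =
  [0, 3, 2]
  [8, 0, 10]
  [2, 1, 0]

This is the Floyd-Warshall all-pairs shortest-path computation. For each intermediate vertex k = 0, 1, …, 2, update dist[i][j] ← min(dist[i][j], dist[i][k] + dist[k][j]). The final matrix gives, for each (i, j), the minimum total weight of any directed path from i to j (possibly empty when i = j).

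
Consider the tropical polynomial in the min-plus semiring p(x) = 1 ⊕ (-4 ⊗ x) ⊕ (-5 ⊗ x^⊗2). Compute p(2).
p(2) = -2

A tropical monomial a ⊗ x^⊗i evaluates to a + i · x. Evaluating each term at x = 2:
  Term 0 contributes 1 + 0 · 2 = 1
  Term 1 contributes -4 + 1 · 2 = -2
  Term 2 contributes -5 + 2 · 2 = -1
p(2) = ⊕ of these = min[1, -2, -1] = -2.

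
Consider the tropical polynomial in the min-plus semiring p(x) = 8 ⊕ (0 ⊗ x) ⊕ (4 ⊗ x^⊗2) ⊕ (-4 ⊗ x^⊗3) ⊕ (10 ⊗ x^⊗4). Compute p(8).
p(8) = 8

A tropical monomial a ⊗ x^⊗i evaluates to a + i · x. Evaluating each term at x = 8:
  Term 0 contributes 8 + 0 · 8 = 8
  Term 1 contributes 0 + 1 · 8 = 8
  Term 2 contributes 4 + 2 · 8 = 20
  Term 3 contributes -4 + 3 · 8 = 20
  Term 4 contributes 10 + 4 · 8 = 42
p(8) = ⊕ of these = min[8, 8, 20, 20, 42] = 8.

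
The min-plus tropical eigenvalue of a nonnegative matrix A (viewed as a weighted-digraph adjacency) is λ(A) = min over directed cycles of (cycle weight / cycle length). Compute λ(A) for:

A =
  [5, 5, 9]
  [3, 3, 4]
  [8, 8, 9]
λ(A) = 3

Enumerate directed cycles and compute their means (weight / length). Sample:
  cycle 0 → 0: weight = 5, length = 1, mean = 5/1 ≈ 5.000
  cycle 1 → 1: weight = 3, length = 1, mean = 3/1 ≈ 3.000
  cycle 2 → 2: weight = 9, length = 1, mean = 9/1 ≈ 9.000
  cycle 0 → 1 → 0: weight = 8, length = 2, mean = 8/2 ≈ 4.000
  cycle 0 → 2 → 0: weight = 17, length = 2, mean = 17/2 ≈ 8.500
  cycle 1 → 0 → 1: weight = 8, length = 2, mean = 8/2 ≈ 4.000
Minimum mean = 3.000, attained e.g. along the cycle 1 → 1 with weight 3 and length 1. So λ(A) = 3/1 = 3.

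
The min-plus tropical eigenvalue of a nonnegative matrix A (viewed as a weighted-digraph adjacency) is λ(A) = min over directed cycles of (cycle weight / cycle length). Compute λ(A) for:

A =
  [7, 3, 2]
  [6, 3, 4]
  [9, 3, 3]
λ(A) = 3

Enumerate directed cycles and compute their means (weight / length). Sample:
  cycle 0 → 0: weight = 7, length = 1, mean = 7/1 ≈ 7.000
  cycle 1 → 1: weight = 3, length = 1, mean = 3/1 ≈ 3.000
  cycle 2 → 2: weight = 3, length = 1, mean = 3/1 ≈ 3.000
  cycle 0 → 1 → 0: weight = 9, length = 2, mean = 9/2 ≈ 4.500
  cycle 0 → 2 → 0: weight = 11, length = 2, mean = 11/2 ≈ 5.500
  cycle 1 → 0 → 1: weight = 9, length = 2, mean = 9/2 ≈ 4.500
Minimum mean = 3.000, attained e.g. along the cycle 1 → 1 with weight 3 and length 1. So λ(A) = 3/1 = 3.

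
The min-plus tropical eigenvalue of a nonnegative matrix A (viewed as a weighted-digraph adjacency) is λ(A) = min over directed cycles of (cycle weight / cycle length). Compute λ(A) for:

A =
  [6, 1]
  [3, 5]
λ(A) = 2

Enumerate directed cycles and compute their means (weight / length). Sample:
  cycle 0 → 0: weight = 6, length = 1, mean = 6/1 ≈ 6.000
  cycle 1 → 1: weight = 5, length = 1, mean = 5/1 ≈ 5.000
  cycle 0 → 1 → 0: weight = 4, length = 2, mean = 4/2 ≈ 2.000
  cycle 1 → 0 → 1: weight = 4, length = 2, mean = 4/2 ≈ 2.000
Minimum mean = 2.000, attained e.g. along the cycle 0 → 1 → 0 with weight 4 and length 2. So λ(A) = 4/2 = 2.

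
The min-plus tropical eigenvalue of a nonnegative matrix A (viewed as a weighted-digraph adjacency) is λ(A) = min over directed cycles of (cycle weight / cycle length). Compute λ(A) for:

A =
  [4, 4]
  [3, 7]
λ(A) = 7/2

Enumerate directed cycles and compute their means (weight / length). Sample:
  cycle 0 → 0: weight = 4, length = 1, mean = 4/1 ≈ 4.000
  cycle 1 → 1: weight = 7, length = 1, mean = 7/1 ≈ 7.000
  cycle 0 → 1 → 0: weight = 7, length = 2, mean = 7/2 ≈ 3.500
  cycle 1 → 0 → 1: weight = 7, length = 2, mean = 7/2 ≈ 3.500
Minimum mean = 3.500, attained e.g. along the cycle 0 → 1 → 0 with weight 7 and length 2. So λ(A) = 7/2 = 7/2.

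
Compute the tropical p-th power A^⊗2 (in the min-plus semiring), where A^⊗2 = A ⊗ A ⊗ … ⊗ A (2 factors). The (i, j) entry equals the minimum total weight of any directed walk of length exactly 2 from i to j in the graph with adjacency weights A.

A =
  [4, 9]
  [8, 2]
A^⊗2 =
  [8, 11]
  [10, 4]

Each entry (A^⊗2)_ij equals the minimum over all length-2 walks i = v_0 → v_1 → … → v_2 = j of Σ_t A[v_t][v_{t+1}]. For example, for (i, j) = (0, 1) we minimise over 2 possible intermediate vertex sequences; the minimum is 11, attained along the walk 0 → 1 → 1.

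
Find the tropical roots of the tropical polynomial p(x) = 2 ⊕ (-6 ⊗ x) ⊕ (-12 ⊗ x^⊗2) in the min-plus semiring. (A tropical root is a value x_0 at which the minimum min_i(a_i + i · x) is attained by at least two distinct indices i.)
Roots: {6, 8}

Each tropical root is a break point of the lower envelope of the lines y = a_i + i · x (there are 3 lines, with slopes 0, 1, ..., 2). Only the lines that attain the minimum somewhere contribute to roots; other lines are dominated. Here the surviving (envelope) indices are i = 2, i = 1, i = 0.
Intersections between consecutive envelope lines give the roots: for adjacent envelope indices i < j the intersection is x = (a_i − a_j) / (j − i). Reading off the sorted break points: {6, 8}.
Verification: at each break x_0, at least two indices attain the minimum of min_i(a_i + i · x_0).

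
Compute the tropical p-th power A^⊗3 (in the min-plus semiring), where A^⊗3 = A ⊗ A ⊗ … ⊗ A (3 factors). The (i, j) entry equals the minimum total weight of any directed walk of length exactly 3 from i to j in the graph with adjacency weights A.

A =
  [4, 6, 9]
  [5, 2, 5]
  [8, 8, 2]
A^⊗3 =
  [12, 10, 13]
  [9, 6, 9]
  [12, 12, 6]

Each entry (A^⊗3)_ij equals the minimum over all length-3 walks i = v_0 → v_1 → … → v_3 = j of Σ_t A[v_t][v_{t+1}]. For example, for (i, j) = (0, 2) we minimise over 9 possible intermediate vertex sequences; the minimum is 13, attained along the walk 0 → 1 → 1 → 2.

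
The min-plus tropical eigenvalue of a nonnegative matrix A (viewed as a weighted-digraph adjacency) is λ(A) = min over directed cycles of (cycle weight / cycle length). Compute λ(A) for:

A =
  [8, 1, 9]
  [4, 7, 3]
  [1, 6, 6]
λ(A) = 5/3

Enumerate directed cycles and compute their means (weight / length). Sample:
  cycle 0 → 0: weight = 8, length = 1, mean = 8/1 ≈ 8.000
  cycle 1 → 1: weight = 7, length = 1, mean = 7/1 ≈ 7.000
  cycle 2 → 2: weight = 6, length = 1, mean = 6/1 ≈ 6.000
  cycle 0 → 1 → 0: weight = 5, length = 2, mean = 5/2 ≈ 2.500
  cycle 0 → 2 → 0: weight = 10, length = 2, mean = 10/2 ≈ 5.000
  cycle 1 → 0 → 1: weight = 5, length = 2, mean = 5/2 ≈ 2.500
Minimum mean = 1.667, attained e.g. along the cycle 0 → 1 → 2 → 0 with weight 5 and length 3. So λ(A) = 5/3 = 5/3.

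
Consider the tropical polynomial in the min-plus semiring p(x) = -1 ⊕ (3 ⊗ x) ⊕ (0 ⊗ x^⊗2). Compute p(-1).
p(-1) = -2

A tropical monomial a ⊗ x^⊗i evaluates to a + i · x. Evaluating each term at x = -1:
  Term 0 contributes -1 + 0 · -1 = -1
  Term 1 contributes 3 + 1 · -1 = 2
  Term 2 contributes 0 + 2 · -1 = -2
p(-1) = ⊕ of these = min[-1, 2, -2] = -2.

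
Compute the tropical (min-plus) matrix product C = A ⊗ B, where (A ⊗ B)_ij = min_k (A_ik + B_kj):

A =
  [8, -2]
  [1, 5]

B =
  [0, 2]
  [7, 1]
A ⊗ B =
  [5, -1]
  [1, 3]

Apply the min-plus product entry-by-entry:
  C[0][0] = min over k of (A[0][0] + B[0][0] = 8 + 0 = 8, A[0][1] + B[1][0] = -2 + 7 = 5) = 5 (attained at k = 1)
  C[0][1] = min over k of (A[0][0] + B[0][1] = 8 + 2 = 10, A[0][1] + B[1][1] = -2 + 1 = -1) = -1 (attained at k = 1)
  C[1][0] = min over k of (A[1][0] + B[0][0] = 1 + 0 = 1, A[1][1] + B[1][0] = 5 + 7 = 12) = 1 (attained at k = 0)
  C[1][1] = min over k of (A[1][0] + B[0][1] = 1 + 2 = 3, A[1][1] + B[1][1] = 5 + 1 = 6) = 3 (attained at k = 0)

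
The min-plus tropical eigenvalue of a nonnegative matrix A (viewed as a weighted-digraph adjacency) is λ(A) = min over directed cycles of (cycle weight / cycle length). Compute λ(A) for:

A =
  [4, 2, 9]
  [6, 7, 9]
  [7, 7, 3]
λ(A) = 3

Enumerate directed cycles and compute their means (weight / length). Sample:
  cycle 0 → 0: weight = 4, length = 1, mean = 4/1 ≈ 4.000
  cycle 1 → 1: weight = 7, length = 1, mean = 7/1 ≈ 7.000
  cycle 2 → 2: weight = 3, length = 1, mean = 3/1 ≈ 3.000
  cycle 0 → 1 → 0: weight = 8, length = 2, mean = 8/2 ≈ 4.000
  cycle 0 → 2 → 0: weight = 16, length = 2, mean = 16/2 ≈ 8.000
  cycle 1 → 0 → 1: weight = 8, length = 2, mean = 8/2 ≈ 4.000
Minimum mean = 3.000, attained e.g. along the cycle 2 → 2 with weight 3 and length 1. So λ(A) = 3/1 = 3.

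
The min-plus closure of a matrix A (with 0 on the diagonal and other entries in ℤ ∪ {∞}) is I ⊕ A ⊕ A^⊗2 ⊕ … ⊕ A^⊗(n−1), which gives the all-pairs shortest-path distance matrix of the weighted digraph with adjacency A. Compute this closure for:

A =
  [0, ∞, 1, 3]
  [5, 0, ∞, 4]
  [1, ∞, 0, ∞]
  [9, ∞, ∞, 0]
Closure =
  [0, ∞, 1, 3]
  [5, 0, 6, 4]
  [1, ∞, 0, 4]
  [9, ∞, 10, 0]

This is the Floyd-Warshall all-pairs shortest-path computation. For each intermediate vertex k = 0, 1, …, 3, update dist[i][j] ← min(dist[i][j], dist[i][k] + dist[k][j]). The final matrix gives, for each (i, j), the minimum total weight of any directed path from i to j (possibly empty when i = j).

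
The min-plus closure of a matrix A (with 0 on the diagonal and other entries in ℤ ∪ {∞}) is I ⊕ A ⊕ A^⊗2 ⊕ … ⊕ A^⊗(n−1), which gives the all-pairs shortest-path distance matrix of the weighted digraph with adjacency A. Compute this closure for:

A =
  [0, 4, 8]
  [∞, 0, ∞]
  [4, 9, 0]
Closure =
  [0, 4, 8]
  [∞, 0, ∞]
  [4, 8, 0]

This is the Floyd-Warshall all-pairs shortest-path computation. For each intermediate vertex k = 0, 1, …, 2, update dist[i][j] ← min(dist[i][j], dist[i][k] + dist[k][j]). The final matrix gives, for each (i, j), the minimum total weight of any directed path from i to j (possibly empty when i = j).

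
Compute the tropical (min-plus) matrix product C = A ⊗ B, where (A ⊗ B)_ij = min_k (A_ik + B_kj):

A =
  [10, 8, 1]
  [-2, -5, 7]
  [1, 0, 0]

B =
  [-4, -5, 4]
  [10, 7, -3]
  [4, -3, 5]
A ⊗ B =
  [5, -2, 5]
  [-6, -7, -8]
  [-3, -4, -3]

Apply the min-plus product entry-by-entry:
  C[0][0] = min over k of (A[0][0] + B[0][0] = 10 + -4 = 6, A[0][1] + B[1][0] = 8 + 10 = 18, A[0][2] + B[2][0] = 1 + 4 = 5) = 5 (attained at k = 2)
  C[0][1] = min over k of (A[0][0] + B[0][1] = 10 + -5 = 5, A[0][1] + B[1][1] = 8 + 7 = 15, A[0][2] + B[2][1] = 1 + -3 = -2) = -2 (attained at k = 2)
  C[0][2] = min over k of (A[0][0] + B[0][2] = 10 + 4 = 14, A[0][1] + B[1][2] = 8 + -3 = 5, A[0][2] + B[2][2] = 1 + 5 = 6) = 5 (attained at k = 1)
  C[1][0] = min over k of (A[1][0] + B[0][0] = -2 + -4 = -6, A[1][1] + B[1][0] = -5 + 10 = 5, A[1][2] + B[2][0] = 7 + 4 = 11) = -6 (attained at k = 0)
  C[1][1] = min over k of (A[1][0] + B[0][1] = -2 + -5 = -7, A[1][1] + B[1][1] = -5 + 7 = 2, A[1][2] + B[2][1] = 7 + -3 = 4) = -7 (attained at k = 0)
  C[1][2] = min over k of (A[1][0] + B[0][2] = -2 + 4 = 2, A[1][1] + B[1][2] = -5 + -3 = -8, A[1][2] + B[2][2] = 7 + 5 = 12) = -8 (attained at k = 1)
  C[2][0] = min over k of (A[2][0] + B[0][0] = 1 + -4 = -3, A[2][1] + B[1][0] = 0 + 10 = 10, A[2][2] + B[2][0] = 0 + 4 = 4) = -3 (attained at k = 0)
  C[2][1] = min over k of (A[2][0] + B[0][1] = 1 + -5 = -4, A[2][1] + B[1][1] = 0 + 7 = 7, A[2][2] + B[2][1] = 0 + -3 = -3) = -4 (attained at k = 0)
  C[2][2] = min over k of (A[2][0] + B[0][2] = 1 + 4 = 5, A[2][1] + B[1][2] = 0 + -3 = -3, A[2][2] + B[2][2] = 0 + 5 = 5) = -3 (attained at k = 1)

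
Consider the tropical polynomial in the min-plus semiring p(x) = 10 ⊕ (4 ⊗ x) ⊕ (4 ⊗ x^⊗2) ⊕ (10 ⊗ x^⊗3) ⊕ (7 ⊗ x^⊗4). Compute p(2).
p(2) = 6

A tropical monomial a ⊗ x^⊗i evaluates to a + i · x. Evaluating each term at x = 2:
  Term 0 contributes 10 + 0 · 2 = 10
  Term 1 contributes 4 + 1 · 2 = 6
  Term 2 contributes 4 + 2 · 2 = 8
  Term 3 contributes 10 + 3 · 2 = 16
  Term 4 contributes 7 + 4 · 2 = 15
p(2) = ⊕ of these = min[10, 6, 8, 16, 15] = 6.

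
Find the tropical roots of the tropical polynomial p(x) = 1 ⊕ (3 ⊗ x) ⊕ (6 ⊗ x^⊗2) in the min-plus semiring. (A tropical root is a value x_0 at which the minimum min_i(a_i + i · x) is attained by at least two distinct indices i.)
Roots: {-3, -2}

Each tropical root is a break point of the lower envelope of the lines y = a_i + i · x (there are 3 lines, with slopes 0, 1, ..., 2). Only the lines that attain the minimum somewhere contribute to roots; other lines are dominated. Here the surviving (envelope) indices are i = 2, i = 1, i = 0.
Intersections between consecutive envelope lines give the roots: for adjacent envelope indices i < j the intersection is x = (a_i − a_j) / (j − i). Reading off the sorted break points: {-3, -2}.
Verification: at each break x_0, at least two indices attain the minimum of min_i(a_i + i · x_0).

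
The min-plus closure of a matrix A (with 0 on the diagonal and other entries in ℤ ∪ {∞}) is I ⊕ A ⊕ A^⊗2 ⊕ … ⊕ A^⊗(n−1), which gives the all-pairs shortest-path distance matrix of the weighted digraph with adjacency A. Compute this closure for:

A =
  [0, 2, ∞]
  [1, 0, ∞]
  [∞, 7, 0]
Closure =
  [0, 2, ∞]
  [1, 0, ∞]
  [8, 7, 0]

This is the Floyd-Warshall all-pairs shortest-path computation. For each intermediate vertex k = 0, 1, …, 2, update dist[i][j] ← min(dist[i][j], dist[i][k] + dist[k][j]). The final matrix gives, for each (i, j), the minimum total weight of any directed path from i to j (possibly empty when i = j).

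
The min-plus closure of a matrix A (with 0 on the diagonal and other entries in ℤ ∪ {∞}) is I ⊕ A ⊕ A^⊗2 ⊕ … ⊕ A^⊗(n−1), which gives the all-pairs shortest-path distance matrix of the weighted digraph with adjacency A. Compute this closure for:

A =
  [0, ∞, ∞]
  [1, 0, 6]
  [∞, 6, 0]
Closure =
  [0, ∞, ∞]
  [1, 0, 6]
  [7, 6, 0]

This is the Floyd-Warshall all-pairs shortest-path computation. For each intermediate vertex k = 0, 1, …, 2, update dist[i][j] ← min(dist[i][j], dist[i][k] + dist[k][j]). The final matrix gives, for each (i, j), the minimum total weight of any directed path from i to j (possibly empty when i = j).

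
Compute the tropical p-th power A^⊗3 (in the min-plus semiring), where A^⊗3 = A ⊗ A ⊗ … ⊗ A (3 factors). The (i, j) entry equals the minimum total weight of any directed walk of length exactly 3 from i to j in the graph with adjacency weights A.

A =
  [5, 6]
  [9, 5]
A^⊗3 =
  [15, 16]
  [19, 15]

Each entry (A^⊗3)_ij equals the minimum over all length-3 walks i = v_0 → v_1 → … → v_3 = j of Σ_t A[v_t][v_{t+1}]. For example, for (i, j) = (0, 1) we minimise over 4 possible intermediate vertex sequences; the minimum is 16, attained along the walk 0 → 0 → 0 → 1.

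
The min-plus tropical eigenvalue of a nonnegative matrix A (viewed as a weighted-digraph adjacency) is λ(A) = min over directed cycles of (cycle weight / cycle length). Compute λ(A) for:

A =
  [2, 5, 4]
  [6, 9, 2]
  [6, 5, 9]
λ(A) = 2

Enumerate directed cycles and compute their means (weight / length). Sample:
  cycle 0 → 0: weight = 2, length = 1, mean = 2/1 ≈ 2.000
  cycle 1 → 1: weight = 9, length = 1, mean = 9/1 ≈ 9.000
  cycle 2 → 2: weight = 9, length = 1, mean = 9/1 ≈ 9.000
  cycle 0 → 1 → 0: weight = 11, length = 2, mean = 11/2 ≈ 5.500
  cycle 0 → 2 → 0: weight = 10, length = 2, mean = 10/2 ≈ 5.000
  cycle 1 → 0 → 1: weight = 11, length = 2, mean = 11/2 ≈ 5.500
Minimum mean = 2.000, attained e.g. along the cycle 0 → 0 with weight 2 and length 1. So λ(A) = 2/1 = 2.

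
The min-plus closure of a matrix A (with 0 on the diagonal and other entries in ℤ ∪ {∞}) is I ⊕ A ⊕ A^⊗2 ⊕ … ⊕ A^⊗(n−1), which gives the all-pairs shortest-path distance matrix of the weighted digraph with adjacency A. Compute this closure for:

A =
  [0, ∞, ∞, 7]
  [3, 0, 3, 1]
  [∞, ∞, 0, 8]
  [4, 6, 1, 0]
Closure =
  [0, 13, 8, 7]
  [3, 0, 2, 1]
  [12, 14, 0, 8]
  [4, 6, 1, 0]

This is the Floyd-Warshall all-pairs shortest-path computation. For each intermediate vertex k = 0, 1, …, 3, update dist[i][j] ← min(dist[i][j], dist[i][k] + dist[k][j]). The final matrix gives, for each (i, j), the minimum total weight of any directed path from i to j (possibly empty when i = j).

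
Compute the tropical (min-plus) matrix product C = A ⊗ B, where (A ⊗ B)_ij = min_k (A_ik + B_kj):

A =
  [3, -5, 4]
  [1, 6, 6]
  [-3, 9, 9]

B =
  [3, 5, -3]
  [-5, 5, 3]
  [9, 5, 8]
A ⊗ B =
  [-10, 0, -2]
  [1, 6, -2]
  [0, 2, -6]

Apply the min-plus product entry-by-entry:
  C[0][0] = min over k of (A[0][0] + B[0][0] = 3 + 3 = 6, A[0][1] + B[1][0] = -5 + -5 = -10, A[0][2] + B[2][0] = 4 + 9 = 13) = -10 (attained at k = 1)
  C[0][1] = min over k of (A[0][0] + B[0][1] = 3 + 5 = 8, A[0][1] + B[1][1] = -5 + 5 = 0, A[0][2] + B[2][1] = 4 + 5 = 9) = 0 (attained at k = 1)
  C[0][2] = min over k of (A[0][0] + B[0][2] = 3 + -3 = 0, A[0][1] + B[1][2] = -5 + 3 = -2, A[0][2] + B[2][2] = 4 + 8 = 12) = -2 (attained at k = 1)
  C[1][0] = min over k of (A[1][0] + B[0][0] = 1 + 3 = 4, A[1][1] + B[1][0] = 6 + -5 = 1, A[1][2] + B[2][0] = 6 + 9 = 15) = 1 (attained at k = 1)
  C[1][1] = min over k of (A[1][0] + B[0][1] = 1 + 5 = 6, A[1][1] + B[1][1] = 6 + 5 = 11, A[1][2] + B[2][1] = 6 + 5 = 11) = 6 (attained at k = 0)
  C[1][2] = min over k of (A[1][0] + B[0][2] = 1 + -3 = -2, A[1][1] + B[1][2] = 6 + 3 = 9, A[1][2] + B[2][2] = 6 + 8 = 14) = -2 (attained at k = 0)
  C[2][0] = min over k of (A[2][0] + B[0][0] = -3 + 3 = 0, A[2][1] + B[1][0] = 9 + -5 = 4, A[2][2] + B[2][0] = 9 + 9 = 18) = 0 (attained at k = 0)
  C[2][1] = min over k of (A[2][0] + B[0][1] = -3 + 5 = 2, A[2][1] + B[1][1] = 9 + 5 = 14, A[2][2] + B[2][1] = 9 + 5 = 14) = 2 (attained at k = 0)
  C[2][2] = min over k of (A[2][0] + B[0][2] = -3 + -3 = -6, A[2][1] + B[1][2] = 9 + 3 = 12, A[2][2] + B[2][2] = 9 + 8 = 17) = -6 (attained at k = 0)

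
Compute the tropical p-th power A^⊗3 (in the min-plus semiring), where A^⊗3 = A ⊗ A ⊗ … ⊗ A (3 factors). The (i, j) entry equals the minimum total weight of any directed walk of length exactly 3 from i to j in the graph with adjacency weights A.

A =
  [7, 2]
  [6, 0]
A^⊗3 =
  [8, 2]
  [6, 0]

Each entry (A^⊗3)_ij equals the minimum over all length-3 walks i = v_0 → v_1 → … → v_3 = j of Σ_t A[v_t][v_{t+1}]. For example, for (i, j) = (0, 1) we minimise over 4 possible intermediate vertex sequences; the minimum is 2, attained along the walk 0 → 1 → 1 → 1.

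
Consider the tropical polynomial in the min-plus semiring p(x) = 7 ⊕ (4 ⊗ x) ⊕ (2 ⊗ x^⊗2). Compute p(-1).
p(-1) = 0

A tropical monomial a ⊗ x^⊗i evaluates to a + i · x. Evaluating each term at x = -1:
  Term 0 contributes 7 + 0 · -1 = 7
  Term 1 contributes 4 + 1 · -1 = 3
  Term 2 contributes 2 + 2 · -1 = 0
p(-1) = ⊕ of these = min[7, 3, 0] = 0.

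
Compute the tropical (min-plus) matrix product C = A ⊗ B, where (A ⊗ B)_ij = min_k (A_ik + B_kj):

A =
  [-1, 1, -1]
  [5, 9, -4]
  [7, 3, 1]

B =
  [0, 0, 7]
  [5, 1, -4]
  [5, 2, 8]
A ⊗ B =
  [-1, -1, -3]
  [1, -2, 4]
  [6, 3, -1]

Apply the min-plus product entry-by-entry:
  C[0][0] = min over k of (A[0][0] + B[0][0] = -1 + 0 = -1, A[0][1] + B[1][0] = 1 + 5 = 6, A[0][2] + B[2][0] = -1 + 5 = 4) = -1 (attained at k = 0)
  C[0][1] = min over k of (A[0][0] + B[0][1] = -1 + 0 = -1, A[0][1] + B[1][1] = 1 + 1 = 2, A[0][2] + B[2][1] = -1 + 2 = 1) = -1 (attained at k = 0)
  C[0][2] = min over k of (A[0][0] + B[0][2] = -1 + 7 = 6, A[0][1] + B[1][2] = 1 + -4 = -3, A[0][2] + B[2][2] = -1 + 8 = 7) = -3 (attained at k = 1)
  C[1][0] = min over k of (A[1][0] + B[0][0] = 5 + 0 = 5, A[1][1] + B[1][0] = 9 + 5 = 14, A[1][2] + B[2][0] = -4 + 5 = 1) = 1 (attained at k = 2)
  C[1][1] = min over k of (A[1][0] + B[0][1] = 5 + 0 = 5, A[1][1] + B[1][1] = 9 + 1 = 10, A[1][2] + B[2][1] = -4 + 2 = -2) = -2 (attained at k = 2)
  C[1][2] = min over k of (A[1][0] + B[0][2] = 5 + 7 = 12, A[1][1] + B[1][2] = 9 + -4 = 5, A[1][2] + B[2][2] = -4 + 8 = 4) = 4 (attained at k = 2)
  C[2][0] = min over k of (A[2][0] + B[0][0] = 7 + 0 = 7, A[2][1] + B[1][0] = 3 + 5 = 8, A[2][2] + B[2][0] = 1 + 5 = 6) = 6 (attained at k = 2)
  C[2][1] = min over k of (A[2][0] + B[0][1] = 7 + 0 = 7, A[2][1] + B[1][1] = 3 + 1 = 4, A[2][2] + B[2][1] = 1 + 2 = 3) = 3 (attained at k = 2)
  C[2][2] = min over k of (A[2][0] + B[0][2] = 7 + 7 = 14, A[2][1] + B[1][2] = 3 + -4 = -1, A[2][2] + B[2][2] = 1 + 8 = 9) = -1 (attained at k = 1)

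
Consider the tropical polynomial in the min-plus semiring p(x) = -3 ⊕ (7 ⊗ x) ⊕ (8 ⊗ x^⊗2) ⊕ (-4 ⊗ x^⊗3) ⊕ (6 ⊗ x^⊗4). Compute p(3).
p(3) = -3

A tropical monomial a ⊗ x^⊗i evaluates to a + i · x. Evaluating each term at x = 3:
  Term 0 contributes -3 + 0 · 3 = -3
  Term 1 contributes 7 + 1 · 3 = 10
  Term 2 contributes 8 + 2 · 3 = 14
  Term 3 contributes -4 + 3 · 3 = 5
  Term 4 contributes 6 + 4 · 3 = 18
p(3) = ⊕ of these = min[-3, 10, 14, 5, 18] = -3.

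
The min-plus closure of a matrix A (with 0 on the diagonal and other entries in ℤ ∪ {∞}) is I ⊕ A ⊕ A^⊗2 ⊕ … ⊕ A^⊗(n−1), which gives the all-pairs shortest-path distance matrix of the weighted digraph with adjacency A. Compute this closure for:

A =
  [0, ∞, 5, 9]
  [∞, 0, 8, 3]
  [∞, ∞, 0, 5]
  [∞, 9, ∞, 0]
Closure =
  [0, 18, 5, 9]
  [∞, 0, 8, 3]
  [∞, 14, 0, 5]
  [∞, 9, 17, 0]

This is the Floyd-Warshall all-pairs shortest-path computation. For each intermediate vertex k = 0, 1, …, 3, update dist[i][j] ← min(dist[i][j], dist[i][k] + dist[k][j]). The final matrix gives, for each (i, j), the minimum total weight of any directed path from i to j (possibly empty when i = j).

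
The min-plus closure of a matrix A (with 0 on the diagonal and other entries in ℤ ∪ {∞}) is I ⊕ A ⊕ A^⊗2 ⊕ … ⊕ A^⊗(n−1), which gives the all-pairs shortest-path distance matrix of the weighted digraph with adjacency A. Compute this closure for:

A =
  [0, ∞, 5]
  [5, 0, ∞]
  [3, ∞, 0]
Closure =
  [0, ∞, 5]
  [5, 0, 10]
  [3, ∞, 0]

This is the Floyd-Warshall all-pairs shortest-path computation. For each intermediate vertex k = 0, 1, …, 2, update dist[i][j] ← min(dist[i][j], dist[i][k] + dist[k][j]). The final matrix gives, for each (i, j), the minimum total weight of any directed path from i to j (possibly empty when i = j).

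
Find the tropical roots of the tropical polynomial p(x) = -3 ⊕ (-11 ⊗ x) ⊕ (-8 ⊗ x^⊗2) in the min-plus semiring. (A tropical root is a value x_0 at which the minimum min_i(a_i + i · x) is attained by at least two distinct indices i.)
Roots: {-3, 8}

Each tropical root is a break point of the lower envelope of the lines y = a_i + i · x (there are 3 lines, with slopes 0, 1, ..., 2). Only the lines that attain the minimum somewhere contribute to roots; other lines are dominated. Here the surviving (envelope) indices are i = 2, i = 1, i = 0.
Intersections between consecutive envelope lines give the roots: for adjacent envelope indices i < j the intersection is x = (a_i − a_j) / (j − i). Reading off the sorted break points: {-3, 8}.
Verification: at each break x_0, at least two indices attain the minimum of min_i(a_i + i · x_0).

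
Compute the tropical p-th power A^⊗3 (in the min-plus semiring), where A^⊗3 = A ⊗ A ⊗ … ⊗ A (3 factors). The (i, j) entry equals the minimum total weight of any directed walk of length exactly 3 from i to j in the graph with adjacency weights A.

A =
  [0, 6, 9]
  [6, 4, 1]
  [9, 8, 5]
A^⊗3 =
  [0, 6, 7]
  [6, 12, 9]
  [9, 15, 13]

Each entry (A^⊗3)_ij equals the minimum over all length-3 walks i = v_0 → v_1 → … → v_3 = j of Σ_t A[v_t][v_{t+1}]. For example, for (i, j) = (0, 2) we minimise over 9 possible intermediate vertex sequences; the minimum is 7, attained along the walk 0 → 0 → 1 → 2.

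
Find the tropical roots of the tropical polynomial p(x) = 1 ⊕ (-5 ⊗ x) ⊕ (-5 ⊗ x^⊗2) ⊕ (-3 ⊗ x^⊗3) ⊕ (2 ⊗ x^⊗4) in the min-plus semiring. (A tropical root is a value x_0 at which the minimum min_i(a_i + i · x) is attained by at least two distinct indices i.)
Roots: {-5, -2, 0, 6}

Each tropical root is a break point of the lower envelope of the lines y = a_i + i · x (there are 5 lines, with slopes 0, 1, ..., 4). Only the lines that attain the minimum somewhere contribute to roots; other lines are dominated. Here the surviving (envelope) indices are i = 4, i = 3, i = 2, i = 1, i = 0.
Intersections between consecutive envelope lines give the roots: for adjacent envelope indices i < j the intersection is x = (a_i − a_j) / (j − i). Reading off the sorted break points: {-5, -2, 0, 6}.
Verification: at each break x_0, at least two indices attain the minimum of min_i(a_i + i · x_0).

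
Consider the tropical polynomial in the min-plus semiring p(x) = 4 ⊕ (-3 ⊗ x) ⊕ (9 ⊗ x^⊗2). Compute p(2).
p(2) = -1

A tropical monomial a ⊗ x^⊗i evaluates to a + i · x. Evaluating each term at x = 2:
  Term 0 contributes 4 + 0 · 2 = 4
  Term 1 contributes -3 + 1 · 2 = -1
  Term 2 contributes 9 + 2 · 2 = 13
p(2) = ⊕ of these = min[4, -1, 13] = -1.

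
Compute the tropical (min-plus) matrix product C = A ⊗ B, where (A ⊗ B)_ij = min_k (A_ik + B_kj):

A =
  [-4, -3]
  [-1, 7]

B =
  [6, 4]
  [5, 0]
A ⊗ B =
  [2, -3]
  [5, 3]

Apply the min-plus product entry-by-entry:
  C[0][0] = min over k of (A[0][0] + B[0][0] = -4 + 6 = 2, A[0][1] + B[1][0] = -3 + 5 = 2) = 2 (attained at k = 0)
  C[0][1] = min over k of (A[0][0] + B[0][1] = -4 + 4 = 0, A[0][1] + B[1][1] = -3 + 0 = -3) = -3 (attained at k = 1)
  C[1][0] = min over k of (A[1][0] + B[0][0] = -1 + 6 = 5, A[1][1] + B[1][0] = 7 + 5 = 12) = 5 (attained at k = 0)
  C[1][1] = min over k of (A[1][0] + B[0][1] = -1 + 4 = 3, A[1][1] + B[1][1] = 7 + 0 = 7) = 3 (attained at k = 0)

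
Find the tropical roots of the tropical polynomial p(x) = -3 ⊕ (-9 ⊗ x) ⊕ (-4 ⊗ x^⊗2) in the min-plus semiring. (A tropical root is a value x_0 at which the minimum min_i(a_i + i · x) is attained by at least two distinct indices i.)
Roots: {-5, 6}

Each tropical root is a break point of the lower envelope of the lines y = a_i + i · x (there are 3 lines, with slopes 0, 1, ..., 2). Only the lines that attain the minimum somewhere contribute to roots; other lines are dominated. Here the surviving (envelope) indices are i = 2, i = 1, i = 0.
Intersections between consecutive envelope lines give the roots: for adjacent envelope indices i < j the intersection is x = (a_i − a_j) / (j − i). Reading off the sorted break points: {-5, 6}.
Verification: at each break x_0, at least two indices attain the minimum of min_i(a_i + i · x_0).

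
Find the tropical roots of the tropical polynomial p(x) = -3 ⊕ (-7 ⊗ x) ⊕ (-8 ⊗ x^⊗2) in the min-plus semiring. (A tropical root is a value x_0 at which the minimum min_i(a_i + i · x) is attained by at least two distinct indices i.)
Roots: {1, 4}

Each tropical root is a break point of the lower envelope of the lines y = a_i + i · x (there are 3 lines, with slopes 0, 1, ..., 2). Only the lines that attain the minimum somewhere contribute to roots; other lines are dominated. Here the surviving (envelope) indices are i = 2, i = 1, i = 0.
Intersections between consecutive envelope lines give the roots: for adjacent envelope indices i < j the intersection is x = (a_i − a_j) / (j − i). Reading off the sorted break points: {1, 4}.
Verification: at each break x_0, at least two indices attain the minimum of min_i(a_i + i · x_0).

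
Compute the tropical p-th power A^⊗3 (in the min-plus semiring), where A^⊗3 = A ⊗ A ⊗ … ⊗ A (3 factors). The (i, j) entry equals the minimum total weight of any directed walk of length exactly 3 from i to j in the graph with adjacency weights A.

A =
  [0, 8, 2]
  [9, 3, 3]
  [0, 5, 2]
A^⊗3 =
  [0, 7, 2]
  [3, 9, 5]
  [0, 7, 2]

Each entry (A^⊗3)_ij equals the minimum over all length-3 walks i = v_0 → v_1 → … → v_3 = j of Σ_t A[v_t][v_{t+1}]. For example, for (i, j) = (0, 2) we minimise over 9 possible intermediate vertex sequences; the minimum is 2, attained along the walk 0 → 0 → 0 → 2.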